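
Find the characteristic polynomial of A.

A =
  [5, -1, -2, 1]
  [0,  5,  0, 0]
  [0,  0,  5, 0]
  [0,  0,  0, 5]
x^4 - 20*x^3 + 150*x^2 - 500*x + 625

Expanding det(x·I − A) (e.g. by cofactor expansion or by noting that A is similar to its Jordan form J, which has the same characteristic polynomial as A) gives
  χ_A(x) = x^4 - 20*x^3 + 150*x^2 - 500*x + 625
which factors as (x - 5)^4. The eigenvalues (with algebraic multiplicities) are λ = 5 with multiplicity 4.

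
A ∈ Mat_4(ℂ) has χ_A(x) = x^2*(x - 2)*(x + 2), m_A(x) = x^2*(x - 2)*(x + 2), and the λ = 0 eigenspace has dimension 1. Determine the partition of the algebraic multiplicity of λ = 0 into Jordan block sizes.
Block sizes for λ = 0: [2]

Step 1 — from the characteristic polynomial, algebraic multiplicity of λ = 0 is 2. From dim ker(A − (0)·I) = 1, there are exactly 1 Jordan blocks for λ = 0.
Step 2 — from the minimal polynomial, the factor (x − 0)^2 tells us the largest block for λ = 0 has size 2.
Step 3 — with total size 2, 1 blocks, and largest block 2, the block sizes (in nonincreasing order) are [2].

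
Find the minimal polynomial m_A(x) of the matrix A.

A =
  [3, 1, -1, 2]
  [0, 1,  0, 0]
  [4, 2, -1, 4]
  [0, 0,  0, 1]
x^2 - 2*x + 1

The characteristic polynomial is χ_A(x) = (x - 1)^4, so the eigenvalues are known. The minimal polynomial is
  m_A(x) = Π_λ (x − λ)^{k_λ}
where k_λ is the size of the *largest* Jordan block for λ (equivalently, the smallest k with (A − λI)^k v = 0 for every generalised eigenvector v of λ).

  λ = 1: largest Jordan block has size 2, contributing (x − 1)^2

So m_A(x) = (x - 1)^2 = x^2 - 2*x + 1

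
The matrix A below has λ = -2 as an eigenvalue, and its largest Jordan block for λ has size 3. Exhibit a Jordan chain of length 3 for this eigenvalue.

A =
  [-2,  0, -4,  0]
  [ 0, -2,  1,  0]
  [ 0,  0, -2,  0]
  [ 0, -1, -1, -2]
A Jordan chain for λ = -2 of length 3:
v_1 = (0, 0, 0, -1)ᵀ
v_2 = (-4, 1, 0, -1)ᵀ
v_3 = (0, 0, 1, 0)ᵀ

Let N = A − (-2)·I. We want v_3 with N^3 v_3 = 0 but N^2 v_3 ≠ 0; then v_{j-1} := N · v_j for j = 3, …, 2.

Pick v_3 = (0, 0, 1, 0)ᵀ.
Then v_2 = N · v_3 = (-4, 1, 0, -1)ᵀ.
Then v_1 = N · v_2 = (0, 0, 0, -1)ᵀ.

Sanity check: (A − (-2)·I) v_1 = (0, 0, 0, 0)ᵀ = 0. ✓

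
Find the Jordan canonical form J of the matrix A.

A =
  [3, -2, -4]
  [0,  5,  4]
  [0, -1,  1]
J_2(3) ⊕ J_1(3)

The characteristic polynomial is
  det(x·I − A) = x^3 - 9*x^2 + 27*x - 27 = (x - 3)^3

Eigenvalues and multiplicities (the geometric multiplicity of λ is n − rank(A − λI), which equals the number of Jordan blocks for λ):
  λ = 3: algebraic multiplicity = 3, geometric multiplicity = 2

Determining the block sizes for each eigenvalue:
  λ = 3: 2 blocks summing to 3 forces exactly one block of size 2 and the rest size 1 → block sizes [2, 1]

Assembling the blocks gives a Jordan form
J =
  [3, 1, 0]
  [0, 3, 0]
  [0, 0, 3]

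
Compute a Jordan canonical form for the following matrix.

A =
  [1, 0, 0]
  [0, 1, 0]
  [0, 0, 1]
J_1(1) ⊕ J_1(1) ⊕ J_1(1)

The characteristic polynomial is
  det(x·I − A) = x^3 - 3*x^2 + 3*x - 1 = (x - 1)^3

Eigenvalues and multiplicities (the geometric multiplicity of λ is n − rank(A − λI), which equals the number of Jordan blocks for λ):
  λ = 1: algebraic multiplicity = 3, geometric multiplicity = 3

Determining the block sizes for each eigenvalue:
  λ = 1: gm = am = 3, so every block has size 1 → block sizes [1, 1, 1]

Assembling the blocks gives a Jordan form
J =
  [1, 0, 0]
  [0, 1, 0]
  [0, 0, 1]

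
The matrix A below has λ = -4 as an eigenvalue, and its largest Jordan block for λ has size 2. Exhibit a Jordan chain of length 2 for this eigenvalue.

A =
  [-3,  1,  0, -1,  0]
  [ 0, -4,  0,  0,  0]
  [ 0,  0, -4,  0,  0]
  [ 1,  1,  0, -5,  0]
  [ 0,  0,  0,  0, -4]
A Jordan chain for λ = -4 of length 2:
v_1 = (1, 0, 0, 1, 0)ᵀ
v_2 = (1, 0, 0, 0, 0)ᵀ

Let N = A − (-4)·I. We want v_2 with N^2 v_2 = 0 but N^1 v_2 ≠ 0; then v_{j-1} := N · v_j for j = 2, …, 2.

Pick v_2 = (1, 0, 0, 0, 0)ᵀ.
Then v_1 = N · v_2 = (1, 0, 0, 1, 0)ᵀ.

Sanity check: (A − (-4)·I) v_1 = (0, 0, 0, 0, 0)ᵀ = 0. ✓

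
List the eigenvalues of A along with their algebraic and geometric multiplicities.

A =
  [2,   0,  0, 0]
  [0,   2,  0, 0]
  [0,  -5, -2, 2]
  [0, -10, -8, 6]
λ = 2: alg = 4, geom = 3

Step 1 — factor the characteristic polynomial to read off the algebraic multiplicities:
  χ_A(x) = (x - 2)^4

Step 2 — compute geometric multiplicities via the rank-nullity identity g(λ) = n − rank(A − λI):
  rank(A − (2)·I) = 1, so dim ker(A − (2)·I) = n − 1 = 3

Summary:
  λ = 2: algebraic multiplicity = 4, geometric multiplicity = 3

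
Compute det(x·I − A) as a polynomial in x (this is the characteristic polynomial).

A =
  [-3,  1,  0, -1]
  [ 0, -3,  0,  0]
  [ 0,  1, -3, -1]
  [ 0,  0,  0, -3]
x^4 + 12*x^3 + 54*x^2 + 108*x + 81

Expanding det(x·I − A) (e.g. by cofactor expansion or by noting that A is similar to its Jordan form J, which has the same characteristic polynomial as A) gives
  χ_A(x) = x^4 + 12*x^3 + 54*x^2 + 108*x + 81
which factors as (x + 3)^4. The eigenvalues (with algebraic multiplicities) are λ = -3 with multiplicity 4.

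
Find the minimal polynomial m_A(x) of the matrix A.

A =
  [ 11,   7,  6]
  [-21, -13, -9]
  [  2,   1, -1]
x^3 + 3*x^2 + 3*x + 1

The characteristic polynomial is χ_A(x) = (x + 1)^3, so the eigenvalues are known. The minimal polynomial is
  m_A(x) = Π_λ (x − λ)^{k_λ}
where k_λ is the size of the *largest* Jordan block for λ (equivalently, the smallest k with (A − λI)^k v = 0 for every generalised eigenvector v of λ).

  λ = -1: largest Jordan block has size 3, contributing (x + 1)^3

So m_A(x) = (x + 1)^3 = x^3 + 3*x^2 + 3*x + 1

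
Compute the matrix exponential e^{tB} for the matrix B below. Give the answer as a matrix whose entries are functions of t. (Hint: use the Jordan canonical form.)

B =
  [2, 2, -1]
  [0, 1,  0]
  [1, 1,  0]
e^{tB} =
  [t*exp(t) + exp(t), t^2*exp(t)/2 + 2*t*exp(t), -t*exp(t)]
  [0, exp(t), 0]
  [t*exp(t), t^2*exp(t)/2 + t*exp(t), -t*exp(t) + exp(t)]

Strategy: write B = P · J · P⁻¹ where J is a Jordan canonical form, so e^{tB} = P · e^{tJ} · P⁻¹, and e^{tJ} can be computed block-by-block.

B has Jordan form
J =
  [1, 1, 0]
  [0, 1, 1]
  [0, 0, 1]
(up to reordering of blocks).

Per-block formulas:
  For a 3×3 Jordan block J_3(1): exp(t · J_3(1)) = e^(1t)·(I + t·N + (t^2/2)·N^2), where N is the 3×3 nilpotent shift.

After assembling e^{tJ} and conjugating by P, we get:

e^{tB} =
  [t*exp(t) + exp(t), t^2*exp(t)/2 + 2*t*exp(t), -t*exp(t)]
  [0, exp(t), 0]
  [t*exp(t), t^2*exp(t)/2 + t*exp(t), -t*exp(t) + exp(t)]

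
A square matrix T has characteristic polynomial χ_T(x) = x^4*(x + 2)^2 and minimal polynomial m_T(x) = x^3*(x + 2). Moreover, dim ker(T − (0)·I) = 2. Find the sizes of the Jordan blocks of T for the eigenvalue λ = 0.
Block sizes for λ = 0: [3, 1]

Step 1 — from the characteristic polynomial, algebraic multiplicity of λ = 0 is 4. From dim ker(T − (0)·I) = 2, there are exactly 2 Jordan blocks for λ = 0.
Step 2 — from the minimal polynomial, the factor (x − 0)^3 tells us the largest block for λ = 0 has size 3.
Step 3 — with total size 4, 2 blocks, and largest block 3, the block sizes (in nonincreasing order) are [3, 1].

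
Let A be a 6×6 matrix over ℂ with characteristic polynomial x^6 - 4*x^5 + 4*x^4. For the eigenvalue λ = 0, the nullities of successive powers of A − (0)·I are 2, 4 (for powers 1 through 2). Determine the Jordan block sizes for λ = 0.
Block sizes for λ = 0: [2, 2]

From the dimensions of kernels of powers, the number of Jordan blocks of size at least j is d_j − d_{j−1} where d_j = dim ker(N^j) (with d_0 = 0). Computing the differences gives [2, 2].
The number of blocks of size exactly k is (#blocks of size ≥ k) − (#blocks of size ≥ k + 1), so the partition is: 2 block(s) of size 2.
In nonincreasing order the block sizes are [2, 2].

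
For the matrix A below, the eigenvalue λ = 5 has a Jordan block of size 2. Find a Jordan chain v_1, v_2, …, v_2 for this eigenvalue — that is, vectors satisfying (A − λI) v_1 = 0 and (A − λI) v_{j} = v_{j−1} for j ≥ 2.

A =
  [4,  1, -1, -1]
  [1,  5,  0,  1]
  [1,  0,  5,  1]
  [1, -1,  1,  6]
A Jordan chain for λ = 5 of length 2:
v_1 = (-1, 1, 1, 1)ᵀ
v_2 = (1, 0, 0, 0)ᵀ

Let N = A − (5)·I. We want v_2 with N^2 v_2 = 0 but N^1 v_2 ≠ 0; then v_{j-1} := N · v_j for j = 2, …, 2.

Pick v_2 = (1, 0, 0, 0)ᵀ.
Then v_1 = N · v_2 = (-1, 1, 1, 1)ᵀ.

Sanity check: (A − (5)·I) v_1 = (0, 0, 0, 0)ᵀ = 0. ✓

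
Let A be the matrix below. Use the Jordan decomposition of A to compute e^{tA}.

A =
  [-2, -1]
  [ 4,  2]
e^{tA} =
  [1 - 2*t, -t]
  [4*t, 2*t + 1]

Strategy: write A = P · J · P⁻¹ where J is a Jordan canonical form, so e^{tA} = P · e^{tJ} · P⁻¹, and e^{tJ} can be computed block-by-block.

A has Jordan form
J =
  [0, 1]
  [0, 0]
(up to reordering of blocks).

Per-block formulas:
  For a 2×2 Jordan block J_2(0): exp(t · J_2(0)) = e^(0t)·(I + t·N), where N is the 2×2 nilpotent shift.

After assembling e^{tJ} and conjugating by P, we get:

e^{tA} =
  [1 - 2*t, -t]
  [4*t, 2*t + 1]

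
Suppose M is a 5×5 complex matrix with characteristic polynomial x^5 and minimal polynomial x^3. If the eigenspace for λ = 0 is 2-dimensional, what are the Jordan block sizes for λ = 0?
Block sizes for λ = 0: [3, 2]

Step 1 — from the characteristic polynomial, algebraic multiplicity of λ = 0 is 5. From dim ker(M − (0)·I) = 2, there are exactly 2 Jordan blocks for λ = 0.
Step 2 — from the minimal polynomial, the factor (x − 0)^3 tells us the largest block for λ = 0 has size 3.
Step 3 — with total size 5, 2 blocks, and largest block 3, the block sizes (in nonincreasing order) are [3, 2].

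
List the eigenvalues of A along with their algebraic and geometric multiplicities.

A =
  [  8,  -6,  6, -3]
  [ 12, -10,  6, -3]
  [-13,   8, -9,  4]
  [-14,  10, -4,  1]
λ = -4: alg = 2, geom = 2; λ = -1: alg = 2, geom = 1

Step 1 — factor the characteristic polynomial to read off the algebraic multiplicities:
  χ_A(x) = (x + 1)^2*(x + 4)^2

Step 2 — compute geometric multiplicities via the rank-nullity identity g(λ) = n − rank(A − λI):
  rank(A − (-4)·I) = 2, so dim ker(A − (-4)·I) = n − 2 = 2
  rank(A − (-1)·I) = 3, so dim ker(A − (-1)·I) = n − 3 = 1

Summary:
  λ = -4: algebraic multiplicity = 2, geometric multiplicity = 2
  λ = -1: algebraic multiplicity = 2, geometric multiplicity = 1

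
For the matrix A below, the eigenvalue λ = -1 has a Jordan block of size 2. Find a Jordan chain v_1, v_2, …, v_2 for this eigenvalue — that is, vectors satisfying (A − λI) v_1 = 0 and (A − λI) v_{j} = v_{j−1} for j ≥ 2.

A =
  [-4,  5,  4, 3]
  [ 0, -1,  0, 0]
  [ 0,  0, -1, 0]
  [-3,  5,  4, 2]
A Jordan chain for λ = -1 of length 2:
v_1 = (-3, 0, 0, -3)ᵀ
v_2 = (1, 0, 0, 0)ᵀ

Let N = A − (-1)·I. We want v_2 with N^2 v_2 = 0 but N^1 v_2 ≠ 0; then v_{j-1} := N · v_j for j = 2, …, 2.

Pick v_2 = (1, 0, 0, 0)ᵀ.
Then v_1 = N · v_2 = (-3, 0, 0, -3)ᵀ.

Sanity check: (A − (-1)·I) v_1 = (0, 0, 0, 0)ᵀ = 0. ✓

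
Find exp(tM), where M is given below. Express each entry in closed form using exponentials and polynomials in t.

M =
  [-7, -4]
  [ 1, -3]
e^{tM} =
  [-2*t*exp(-5*t) + exp(-5*t), -4*t*exp(-5*t)]
  [t*exp(-5*t), 2*t*exp(-5*t) + exp(-5*t)]

Strategy: write M = P · J · P⁻¹ where J is a Jordan canonical form, so e^{tM} = P · e^{tJ} · P⁻¹, and e^{tJ} can be computed block-by-block.

M has Jordan form
J =
  [-5,  1]
  [ 0, -5]
(up to reordering of blocks).

Per-block formulas:
  For a 2×2 Jordan block J_2(-5): exp(t · J_2(-5)) = e^(-5t)·(I + t·N), where N is the 2×2 nilpotent shift.

After assembling e^{tJ} and conjugating by P, we get:

e^{tM} =
  [-2*t*exp(-5*t) + exp(-5*t), -4*t*exp(-5*t)]
  [t*exp(-5*t), 2*t*exp(-5*t) + exp(-5*t)]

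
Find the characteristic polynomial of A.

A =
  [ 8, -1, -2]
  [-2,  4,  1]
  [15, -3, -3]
x^3 - 9*x^2 + 27*x - 27

Expanding det(x·I − A) (e.g. by cofactor expansion or by noting that A is similar to its Jordan form J, which has the same characteristic polynomial as A) gives
  χ_A(x) = x^3 - 9*x^2 + 27*x - 27
which factors as (x - 3)^3. The eigenvalues (with algebraic multiplicities) are λ = 3 with multiplicity 3.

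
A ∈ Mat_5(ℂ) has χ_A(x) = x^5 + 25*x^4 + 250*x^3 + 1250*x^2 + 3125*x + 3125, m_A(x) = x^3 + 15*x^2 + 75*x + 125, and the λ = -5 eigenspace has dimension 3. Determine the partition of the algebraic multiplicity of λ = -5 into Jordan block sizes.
Block sizes for λ = -5: [3, 1, 1]

Step 1 — from the characteristic polynomial, algebraic multiplicity of λ = -5 is 5. From dim ker(A − (-5)·I) = 3, there are exactly 3 Jordan blocks for λ = -5.
Step 2 — from the minimal polynomial, the factor (x + 5)^3 tells us the largest block for λ = -5 has size 3.
Step 3 — with total size 5, 3 blocks, and largest block 3, the block sizes (in nonincreasing order) are [3, 1, 1].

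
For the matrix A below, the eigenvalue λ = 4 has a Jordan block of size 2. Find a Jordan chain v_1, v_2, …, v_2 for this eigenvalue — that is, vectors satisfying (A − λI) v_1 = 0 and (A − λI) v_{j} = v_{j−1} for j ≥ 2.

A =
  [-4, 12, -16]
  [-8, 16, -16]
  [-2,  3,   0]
A Jordan chain for λ = 4 of length 2:
v_1 = (-8, -8, -2)ᵀ
v_2 = (1, 0, 0)ᵀ

Let N = A − (4)·I. We want v_2 with N^2 v_2 = 0 but N^1 v_2 ≠ 0; then v_{j-1} := N · v_j for j = 2, …, 2.

Pick v_2 = (1, 0, 0)ᵀ.
Then v_1 = N · v_2 = (-8, -8, -2)ᵀ.

Sanity check: (A − (4)·I) v_1 = (0, 0, 0)ᵀ = 0. ✓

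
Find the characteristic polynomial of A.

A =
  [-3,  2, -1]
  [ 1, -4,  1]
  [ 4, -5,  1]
x^3 + 6*x^2 + 12*x + 8

Expanding det(x·I − A) (e.g. by cofactor expansion or by noting that A is similar to its Jordan form J, which has the same characteristic polynomial as A) gives
  χ_A(x) = x^3 + 6*x^2 + 12*x + 8
which factors as (x + 2)^3. The eigenvalues (with algebraic multiplicities) are λ = -2 with multiplicity 3.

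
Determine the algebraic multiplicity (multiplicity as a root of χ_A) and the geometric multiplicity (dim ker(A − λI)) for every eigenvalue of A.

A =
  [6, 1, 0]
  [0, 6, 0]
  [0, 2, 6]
λ = 6: alg = 3, geom = 2

Step 1 — factor the characteristic polynomial to read off the algebraic multiplicities:
  χ_A(x) = (x - 6)^3

Step 2 — compute geometric multiplicities via the rank-nullity identity g(λ) = n − rank(A − λI):
  rank(A − (6)·I) = 1, so dim ker(A − (6)·I) = n − 1 = 2

Summary:
  λ = 6: algebraic multiplicity = 3, geometric multiplicity = 2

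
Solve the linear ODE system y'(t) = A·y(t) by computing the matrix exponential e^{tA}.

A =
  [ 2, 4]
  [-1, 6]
e^{tA} =
  [-2*t*exp(4*t) + exp(4*t), 4*t*exp(4*t)]
  [-t*exp(4*t), 2*t*exp(4*t) + exp(4*t)]

Strategy: write A = P · J · P⁻¹ where J is a Jordan canonical form, so e^{tA} = P · e^{tJ} · P⁻¹, and e^{tJ} can be computed block-by-block.

A has Jordan form
J =
  [4, 1]
  [0, 4]
(up to reordering of blocks).

Per-block formulas:
  For a 2×2 Jordan block J_2(4): exp(t · J_2(4)) = e^(4t)·(I + t·N), where N is the 2×2 nilpotent shift.

After assembling e^{tJ} and conjugating by P, we get:

e^{tA} =
  [-2*t*exp(4*t) + exp(4*t), 4*t*exp(4*t)]
  [-t*exp(4*t), 2*t*exp(4*t) + exp(4*t)]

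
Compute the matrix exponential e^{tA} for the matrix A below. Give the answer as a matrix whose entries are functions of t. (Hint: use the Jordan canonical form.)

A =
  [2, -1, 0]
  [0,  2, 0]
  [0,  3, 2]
e^{tA} =
  [exp(2*t), -t*exp(2*t), 0]
  [0, exp(2*t), 0]
  [0, 3*t*exp(2*t), exp(2*t)]

Strategy: write A = P · J · P⁻¹ where J is a Jordan canonical form, so e^{tA} = P · e^{tJ} · P⁻¹, and e^{tJ} can be computed block-by-block.

A has Jordan form
J =
  [2, 1, 0]
  [0, 2, 0]
  [0, 0, 2]
(up to reordering of blocks).

Per-block formulas:
  For a 1×1 block at λ = 2: exp(t · [2]) = [e^(2t)].
  For a 2×2 Jordan block J_2(2): exp(t · J_2(2)) = e^(2t)·(I + t·N), where N is the 2×2 nilpotent shift.

After assembling e^{tJ} and conjugating by P, we get:

e^{tA} =
  [exp(2*t), -t*exp(2*t), 0]
  [0, exp(2*t), 0]
  [0, 3*t*exp(2*t), exp(2*t)]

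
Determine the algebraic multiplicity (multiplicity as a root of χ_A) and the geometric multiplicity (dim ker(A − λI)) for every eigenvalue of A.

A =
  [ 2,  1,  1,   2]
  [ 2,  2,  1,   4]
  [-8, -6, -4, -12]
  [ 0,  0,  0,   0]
λ = 0: alg = 4, geom = 2

Step 1 — factor the characteristic polynomial to read off the algebraic multiplicities:
  χ_A(x) = x^4

Step 2 — compute geometric multiplicities via the rank-nullity identity g(λ) = n − rank(A − λI):
  rank(A − (0)·I) = 2, so dim ker(A − (0)·I) = n − 2 = 2

Summary:
  λ = 0: algebraic multiplicity = 4, geometric multiplicity = 2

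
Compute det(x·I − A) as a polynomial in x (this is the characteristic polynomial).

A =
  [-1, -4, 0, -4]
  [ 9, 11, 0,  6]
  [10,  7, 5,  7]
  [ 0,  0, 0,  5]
x^4 - 20*x^3 + 150*x^2 - 500*x + 625

Expanding det(x·I − A) (e.g. by cofactor expansion or by noting that A is similar to its Jordan form J, which has the same characteristic polynomial as A) gives
  χ_A(x) = x^4 - 20*x^3 + 150*x^2 - 500*x + 625
which factors as (x - 5)^4. The eigenvalues (with algebraic multiplicities) are λ = 5 with multiplicity 4.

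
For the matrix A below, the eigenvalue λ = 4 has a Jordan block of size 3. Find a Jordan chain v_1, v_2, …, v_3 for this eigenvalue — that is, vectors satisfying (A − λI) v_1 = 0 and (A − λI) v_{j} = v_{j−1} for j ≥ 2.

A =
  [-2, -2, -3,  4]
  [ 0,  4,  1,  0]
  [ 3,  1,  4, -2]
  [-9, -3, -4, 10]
A Jordan chain for λ = 4 of length 3:
v_1 = (-9, 3, 0, -12)ᵀ
v_2 = (-6, 0, 3, -9)ᵀ
v_3 = (1, 0, 0, 0)ᵀ

Let N = A − (4)·I. We want v_3 with N^3 v_3 = 0 but N^2 v_3 ≠ 0; then v_{j-1} := N · v_j for j = 3, …, 2.

Pick v_3 = (1, 0, 0, 0)ᵀ.
Then v_2 = N · v_3 = (-6, 0, 3, -9)ᵀ.
Then v_1 = N · v_2 = (-9, 3, 0, -12)ᵀ.

Sanity check: (A − (4)·I) v_1 = (0, 0, 0, 0)ᵀ = 0. ✓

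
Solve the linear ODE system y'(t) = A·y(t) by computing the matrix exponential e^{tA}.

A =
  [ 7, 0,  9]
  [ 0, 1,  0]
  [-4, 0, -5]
e^{tA} =
  [6*t*exp(t) + exp(t), 0, 9*t*exp(t)]
  [0, exp(t), 0]
  [-4*t*exp(t), 0, -6*t*exp(t) + exp(t)]

Strategy: write A = P · J · P⁻¹ where J is a Jordan canonical form, so e^{tA} = P · e^{tJ} · P⁻¹, and e^{tJ} can be computed block-by-block.

A has Jordan form
J =
  [1, 1, 0]
  [0, 1, 0]
  [0, 0, 1]
(up to reordering of blocks).

Per-block formulas:
  For a 2×2 Jordan block J_2(1): exp(t · J_2(1)) = e^(1t)·(I + t·N), where N is the 2×2 nilpotent shift.
  For a 1×1 block at λ = 1: exp(t · [1]) = [e^(1t)].

After assembling e^{tJ} and conjugating by P, we get:

e^{tA} =
  [6*t*exp(t) + exp(t), 0, 9*t*exp(t)]
  [0, exp(t), 0]
  [-4*t*exp(t), 0, -6*t*exp(t) + exp(t)]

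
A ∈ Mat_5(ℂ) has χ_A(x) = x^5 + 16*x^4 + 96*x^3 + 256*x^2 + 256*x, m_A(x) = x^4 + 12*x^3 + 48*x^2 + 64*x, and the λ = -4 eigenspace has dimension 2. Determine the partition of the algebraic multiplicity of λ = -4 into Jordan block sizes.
Block sizes for λ = -4: [3, 1]

Step 1 — from the characteristic polynomial, algebraic multiplicity of λ = -4 is 4. From dim ker(A − (-4)·I) = 2, there are exactly 2 Jordan blocks for λ = -4.
Step 2 — from the minimal polynomial, the factor (x + 4)^3 tells us the largest block for λ = -4 has size 3.
Step 3 — with total size 4, 2 blocks, and largest block 3, the block sizes (in nonincreasing order) are [3, 1].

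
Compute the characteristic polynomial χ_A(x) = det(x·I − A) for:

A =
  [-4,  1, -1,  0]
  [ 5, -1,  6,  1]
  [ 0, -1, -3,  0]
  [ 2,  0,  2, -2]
x^4 + 10*x^3 + 36*x^2 + 56*x + 32

Expanding det(x·I − A) (e.g. by cofactor expansion or by noting that A is similar to its Jordan form J, which has the same characteristic polynomial as A) gives
  χ_A(x) = x^4 + 10*x^3 + 36*x^2 + 56*x + 32
which factors as (x + 2)^3*(x + 4). The eigenvalues (with algebraic multiplicities) are λ = -4 with multiplicity 1, λ = -2 with multiplicity 3.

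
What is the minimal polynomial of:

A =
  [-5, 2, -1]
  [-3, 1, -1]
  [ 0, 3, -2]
x^3 + 6*x^2 + 12*x + 8

The characteristic polynomial is χ_A(x) = (x + 2)^3, so the eigenvalues are known. The minimal polynomial is
  m_A(x) = Π_λ (x − λ)^{k_λ}
where k_λ is the size of the *largest* Jordan block for λ (equivalently, the smallest k with (A − λI)^k v = 0 for every generalised eigenvector v of λ).

  λ = -2: largest Jordan block has size 3, contributing (x + 2)^3

So m_A(x) = (x + 2)^3 = x^3 + 6*x^2 + 12*x + 8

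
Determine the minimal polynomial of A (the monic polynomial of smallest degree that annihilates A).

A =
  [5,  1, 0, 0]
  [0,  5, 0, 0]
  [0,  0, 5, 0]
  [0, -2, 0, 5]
x^2 - 10*x + 25

The characteristic polynomial is χ_A(x) = (x - 5)^4, so the eigenvalues are known. The minimal polynomial is
  m_A(x) = Π_λ (x − λ)^{k_λ}
where k_λ is the size of the *largest* Jordan block for λ (equivalently, the smallest k with (A − λI)^k v = 0 for every generalised eigenvector v of λ).

  λ = 5: largest Jordan block has size 2, contributing (x − 5)^2

So m_A(x) = (x - 5)^2 = x^2 - 10*x + 25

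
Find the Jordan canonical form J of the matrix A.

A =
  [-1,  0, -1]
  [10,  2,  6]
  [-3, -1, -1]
J_3(0)

The characteristic polynomial is
  det(x·I − A) = x^3

Eigenvalues and multiplicities (the geometric multiplicity of λ is n − rank(A − λI), which equals the number of Jordan blocks for λ):
  λ = 0: algebraic multiplicity = 3, geometric multiplicity = 1

Determining the block sizes for each eigenvalue:
  λ = 0: one block (gm = 1), so the single block has size am = 3 → block sizes [3]

Assembling the blocks gives a Jordan form
J =
  [0, 1, 0]
  [0, 0, 1]
  [0, 0, 0]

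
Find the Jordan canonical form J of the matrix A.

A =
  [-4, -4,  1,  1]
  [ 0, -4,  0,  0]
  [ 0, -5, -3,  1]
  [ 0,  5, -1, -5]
J_2(-4) ⊕ J_2(-4)

The characteristic polynomial is
  det(x·I − A) = x^4 + 16*x^3 + 96*x^2 + 256*x + 256 = (x + 4)^4

Eigenvalues and multiplicities (the geometric multiplicity of λ is n − rank(A − λI), which equals the number of Jordan blocks for λ):
  λ = -4: algebraic multiplicity = 4, geometric multiplicity = 2

Determining the block sizes for each eigenvalue:
  λ = -4: with am = 4 and gm = 2, the partition is not yet determined (e.g. several partitions of 4 into 2 parts exist). Let N = A − (-4)·I. Computing rank(N^1) = 2, rank(N^2) = 0; the number of blocks of size ≥ j is rank(N^{j−1}) − rank(N^j), giving [2, 2]. So we have 2 block(s) of size 2 → block sizes [2, 2]

Assembling the blocks gives a Jordan form
J =
  [-4,  1,  0,  0]
  [ 0, -4,  0,  0]
  [ 0,  0, -4,  1]
  [ 0,  0,  0, -4]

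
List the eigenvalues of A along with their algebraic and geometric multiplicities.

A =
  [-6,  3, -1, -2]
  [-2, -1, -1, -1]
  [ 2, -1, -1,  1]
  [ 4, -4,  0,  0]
λ = -2: alg = 4, geom = 2

Step 1 — factor the characteristic polynomial to read off the algebraic multiplicities:
  χ_A(x) = (x + 2)^4

Step 2 — compute geometric multiplicities via the rank-nullity identity g(λ) = n − rank(A − λI):
  rank(A − (-2)·I) = 2, so dim ker(A − (-2)·I) = n − 2 = 2

Summary:
  λ = -2: algebraic multiplicity = 4, geometric multiplicity = 2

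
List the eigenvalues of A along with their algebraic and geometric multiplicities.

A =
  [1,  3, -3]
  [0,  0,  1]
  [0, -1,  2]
λ = 1: alg = 3, geom = 2

Step 1 — factor the characteristic polynomial to read off the algebraic multiplicities:
  χ_A(x) = (x - 1)^3

Step 2 — compute geometric multiplicities via the rank-nullity identity g(λ) = n − rank(A − λI):
  rank(A − (1)·I) = 1, so dim ker(A − (1)·I) = n − 1 = 2

Summary:
  λ = 1: algebraic multiplicity = 3, geometric multiplicity = 2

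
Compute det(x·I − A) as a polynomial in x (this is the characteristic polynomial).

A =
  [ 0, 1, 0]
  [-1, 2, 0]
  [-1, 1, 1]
x^3 - 3*x^2 + 3*x - 1

Expanding det(x·I − A) (e.g. by cofactor expansion or by noting that A is similar to its Jordan form J, which has the same characteristic polynomial as A) gives
  χ_A(x) = x^3 - 3*x^2 + 3*x - 1
which factors as (x - 1)^3. The eigenvalues (with algebraic multiplicities) are λ = 1 with multiplicity 3.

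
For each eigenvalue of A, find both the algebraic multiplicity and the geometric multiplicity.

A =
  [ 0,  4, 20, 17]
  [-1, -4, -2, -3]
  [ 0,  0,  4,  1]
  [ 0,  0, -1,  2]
λ = -2: alg = 2, geom = 1; λ = 3: alg = 2, geom = 1

Step 1 — factor the characteristic polynomial to read off the algebraic multiplicities:
  χ_A(x) = (x - 3)^2*(x + 2)^2

Step 2 — compute geometric multiplicities via the rank-nullity identity g(λ) = n − rank(A − λI):
  rank(A − (-2)·I) = 3, so dim ker(A − (-2)·I) = n − 3 = 1
  rank(A − (3)·I) = 3, so dim ker(A − (3)·I) = n − 3 = 1

Summary:
  λ = -2: algebraic multiplicity = 2, geometric multiplicity = 1
  λ = 3: algebraic multiplicity = 2, geometric multiplicity = 1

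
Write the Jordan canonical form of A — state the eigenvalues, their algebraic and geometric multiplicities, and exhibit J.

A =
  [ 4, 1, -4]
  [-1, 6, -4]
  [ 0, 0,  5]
J_2(5) ⊕ J_1(5)

The characteristic polynomial is
  det(x·I − A) = x^3 - 15*x^2 + 75*x - 125 = (x - 5)^3

Eigenvalues and multiplicities (the geometric multiplicity of λ is n − rank(A − λI), which equals the number of Jordan blocks for λ):
  λ = 5: algebraic multiplicity = 3, geometric multiplicity = 2

Determining the block sizes for each eigenvalue:
  λ = 5: 2 blocks summing to 3 forces exactly one block of size 2 and the rest size 1 → block sizes [2, 1]

Assembling the blocks gives a Jordan form
J =
  [5, 1, 0]
  [0, 5, 0]
  [0, 0, 5]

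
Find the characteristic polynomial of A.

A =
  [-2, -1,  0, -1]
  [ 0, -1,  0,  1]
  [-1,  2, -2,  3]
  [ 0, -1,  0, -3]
x^4 + 8*x^3 + 24*x^2 + 32*x + 16

Expanding det(x·I − A) (e.g. by cofactor expansion or by noting that A is similar to its Jordan form J, which has the same characteristic polynomial as A) gives
  χ_A(x) = x^4 + 8*x^3 + 24*x^2 + 32*x + 16
which factors as (x + 2)^4. The eigenvalues (with algebraic multiplicities) are λ = -2 with multiplicity 4.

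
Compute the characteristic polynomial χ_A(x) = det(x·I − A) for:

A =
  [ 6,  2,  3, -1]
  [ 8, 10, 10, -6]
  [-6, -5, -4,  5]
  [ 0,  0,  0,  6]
x^4 - 18*x^3 + 120*x^2 - 352*x + 384

Expanding det(x·I − A) (e.g. by cofactor expansion or by noting that A is similar to its Jordan form J, which has the same characteristic polynomial as A) gives
  χ_A(x) = x^4 - 18*x^3 + 120*x^2 - 352*x + 384
which factors as (x - 6)*(x - 4)^3. The eigenvalues (with algebraic multiplicities) are λ = 4 with multiplicity 3, λ = 6 with multiplicity 1.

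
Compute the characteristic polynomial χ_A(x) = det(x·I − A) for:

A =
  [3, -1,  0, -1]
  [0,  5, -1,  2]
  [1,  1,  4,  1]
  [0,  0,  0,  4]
x^4 - 16*x^3 + 96*x^2 - 256*x + 256

Expanding det(x·I − A) (e.g. by cofactor expansion or by noting that A is similar to its Jordan form J, which has the same characteristic polynomial as A) gives
  χ_A(x) = x^4 - 16*x^3 + 96*x^2 - 256*x + 256
which factors as (x - 4)^4. The eigenvalues (with algebraic multiplicities) are λ = 4 with multiplicity 4.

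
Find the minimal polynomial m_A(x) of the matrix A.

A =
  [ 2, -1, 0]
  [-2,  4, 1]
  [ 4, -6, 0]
x^3 - 6*x^2 + 12*x - 8

The characteristic polynomial is χ_A(x) = (x - 2)^3, so the eigenvalues are known. The minimal polynomial is
  m_A(x) = Π_λ (x − λ)^{k_λ}
where k_λ is the size of the *largest* Jordan block for λ (equivalently, the smallest k with (A − λI)^k v = 0 for every generalised eigenvector v of λ).

  λ = 2: largest Jordan block has size 3, contributing (x − 2)^3

So m_A(x) = (x - 2)^3 = x^3 - 6*x^2 + 12*x - 8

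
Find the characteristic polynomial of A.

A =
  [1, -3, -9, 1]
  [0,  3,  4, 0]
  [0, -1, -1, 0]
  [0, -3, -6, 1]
x^4 - 4*x^3 + 6*x^2 - 4*x + 1

Expanding det(x·I − A) (e.g. by cofactor expansion or by noting that A is similar to its Jordan form J, which has the same characteristic polynomial as A) gives
  χ_A(x) = x^4 - 4*x^3 + 6*x^2 - 4*x + 1
which factors as (x - 1)^4. The eigenvalues (with algebraic multiplicities) are λ = 1 with multiplicity 4.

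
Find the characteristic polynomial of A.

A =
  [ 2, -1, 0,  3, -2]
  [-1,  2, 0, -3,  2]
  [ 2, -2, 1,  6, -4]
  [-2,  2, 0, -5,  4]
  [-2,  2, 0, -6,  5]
x^5 - 5*x^4 + 10*x^3 - 10*x^2 + 5*x - 1

Expanding det(x·I − A) (e.g. by cofactor expansion or by noting that A is similar to its Jordan form J, which has the same characteristic polynomial as A) gives
  χ_A(x) = x^5 - 5*x^4 + 10*x^3 - 10*x^2 + 5*x - 1
which factors as (x - 1)^5. The eigenvalues (with algebraic multiplicities) are λ = 1 with multiplicity 5.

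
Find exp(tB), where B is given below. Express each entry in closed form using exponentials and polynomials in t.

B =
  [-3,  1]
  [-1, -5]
e^{tB} =
  [t*exp(-4*t) + exp(-4*t), t*exp(-4*t)]
  [-t*exp(-4*t), -t*exp(-4*t) + exp(-4*t)]

Strategy: write B = P · J · P⁻¹ where J is a Jordan canonical form, so e^{tB} = P · e^{tJ} · P⁻¹, and e^{tJ} can be computed block-by-block.

B has Jordan form
J =
  [-4,  1]
  [ 0, -4]
(up to reordering of blocks).

Per-block formulas:
  For a 2×2 Jordan block J_2(-4): exp(t · J_2(-4)) = e^(-4t)·(I + t·N), where N is the 2×2 nilpotent shift.

After assembling e^{tJ} and conjugating by P, we get:

e^{tB} =
  [t*exp(-4*t) + exp(-4*t), t*exp(-4*t)]
  [-t*exp(-4*t), -t*exp(-4*t) + exp(-4*t)]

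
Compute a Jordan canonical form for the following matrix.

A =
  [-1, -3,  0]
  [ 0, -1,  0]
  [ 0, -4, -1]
J_2(-1) ⊕ J_1(-1)

The characteristic polynomial is
  det(x·I − A) = x^3 + 3*x^2 + 3*x + 1 = (x + 1)^3

Eigenvalues and multiplicities (the geometric multiplicity of λ is n − rank(A − λI), which equals the number of Jordan blocks for λ):
  λ = -1: algebraic multiplicity = 3, geometric multiplicity = 2

Determining the block sizes for each eigenvalue:
  λ = -1: 2 blocks summing to 3 forces exactly one block of size 2 and the rest size 1 → block sizes [2, 1]

Assembling the blocks gives a Jordan form
J =
  [-1,  1,  0]
  [ 0, -1,  0]
  [ 0,  0, -1]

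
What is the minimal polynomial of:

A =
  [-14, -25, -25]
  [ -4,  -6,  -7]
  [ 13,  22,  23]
x^3 - 3*x^2 + 3*x - 1

The characteristic polynomial is χ_A(x) = (x - 1)^3, so the eigenvalues are known. The minimal polynomial is
  m_A(x) = Π_λ (x − λ)^{k_λ}
where k_λ is the size of the *largest* Jordan block for λ (equivalently, the smallest k with (A − λI)^k v = 0 for every generalised eigenvector v of λ).

  λ = 1: largest Jordan block has size 3, contributing (x − 1)^3

So m_A(x) = (x - 1)^3 = x^3 - 3*x^2 + 3*x - 1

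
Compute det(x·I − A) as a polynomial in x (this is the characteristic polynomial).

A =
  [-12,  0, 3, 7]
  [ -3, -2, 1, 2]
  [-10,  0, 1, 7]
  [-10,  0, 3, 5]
x^4 + 8*x^3 + 24*x^2 + 32*x + 16

Expanding det(x·I − A) (e.g. by cofactor expansion or by noting that A is similar to its Jordan form J, which has the same characteristic polynomial as A) gives
  χ_A(x) = x^4 + 8*x^3 + 24*x^2 + 32*x + 16
which factors as (x + 2)^4. The eigenvalues (with algebraic multiplicities) are λ = -2 with multiplicity 4.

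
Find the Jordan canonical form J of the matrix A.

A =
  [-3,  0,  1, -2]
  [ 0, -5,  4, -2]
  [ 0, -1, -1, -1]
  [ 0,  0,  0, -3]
J_3(-3) ⊕ J_1(-3)

The characteristic polynomial is
  det(x·I − A) = x^4 + 12*x^3 + 54*x^2 + 108*x + 81 = (x + 3)^4

Eigenvalues and multiplicities (the geometric multiplicity of λ is n − rank(A − λI), which equals the number of Jordan blocks for λ):
  λ = -3: algebraic multiplicity = 4, geometric multiplicity = 2

Determining the block sizes for each eigenvalue:
  λ = -3: with am = 4 and gm = 2, the partition is not yet determined (e.g. several partitions of 4 into 2 parts exist). Let N = A − (-3)·I. Computing rank(N^1) = 2, rank(N^2) = 1, rank(N^3) = 0; the number of blocks of size ≥ j is rank(N^{j−1}) − rank(N^j), giving [2, 1, 1]. So we have 1 block(s) of size 3, 1 block(s) of size 1 → block sizes [3, 1]

Assembling the blocks gives a Jordan form
J =
  [-3,  1,  0,  0]
  [ 0, -3,  1,  0]
  [ 0,  0, -3,  0]
  [ 0,  0,  0, -3]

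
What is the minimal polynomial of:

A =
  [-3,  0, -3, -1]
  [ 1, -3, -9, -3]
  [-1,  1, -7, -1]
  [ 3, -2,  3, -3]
x^3 + 12*x^2 + 48*x + 64

The characteristic polynomial is χ_A(x) = (x + 4)^4, so the eigenvalues are known. The minimal polynomial is
  m_A(x) = Π_λ (x − λ)^{k_λ}
where k_λ is the size of the *largest* Jordan block for λ (equivalently, the smallest k with (A − λI)^k v = 0 for every generalised eigenvector v of λ).

  λ = -4: largest Jordan block has size 3, contributing (x + 4)^3

So m_A(x) = (x + 4)^3 = x^3 + 12*x^2 + 48*x + 64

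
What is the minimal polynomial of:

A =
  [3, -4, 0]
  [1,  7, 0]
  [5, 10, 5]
x^2 - 10*x + 25

The characteristic polynomial is χ_A(x) = (x - 5)^3, so the eigenvalues are known. The minimal polynomial is
  m_A(x) = Π_λ (x − λ)^{k_λ}
where k_λ is the size of the *largest* Jordan block for λ (equivalently, the smallest k with (A − λI)^k v = 0 for every generalised eigenvector v of λ).

  λ = 5: largest Jordan block has size 2, contributing (x − 5)^2

So m_A(x) = (x - 5)^2 = x^2 - 10*x + 25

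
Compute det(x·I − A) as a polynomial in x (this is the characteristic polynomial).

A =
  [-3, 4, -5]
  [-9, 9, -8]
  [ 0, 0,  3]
x^3 - 9*x^2 + 27*x - 27

Expanding det(x·I − A) (e.g. by cofactor expansion or by noting that A is similar to its Jordan form J, which has the same characteristic polynomial as A) gives
  χ_A(x) = x^3 - 9*x^2 + 27*x - 27
which factors as (x - 3)^3. The eigenvalues (with algebraic multiplicities) are λ = 3 with multiplicity 3.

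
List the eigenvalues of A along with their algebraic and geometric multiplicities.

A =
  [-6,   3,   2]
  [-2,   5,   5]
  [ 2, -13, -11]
λ = -4: alg = 3, geom = 1

Step 1 — factor the characteristic polynomial to read off the algebraic multiplicities:
  χ_A(x) = (x + 4)^3

Step 2 — compute geometric multiplicities via the rank-nullity identity g(λ) = n − rank(A − λI):
  rank(A − (-4)·I) = 2, so dim ker(A − (-4)·I) = n − 2 = 1

Summary:
  λ = -4: algebraic multiplicity = 3, geometric multiplicity = 1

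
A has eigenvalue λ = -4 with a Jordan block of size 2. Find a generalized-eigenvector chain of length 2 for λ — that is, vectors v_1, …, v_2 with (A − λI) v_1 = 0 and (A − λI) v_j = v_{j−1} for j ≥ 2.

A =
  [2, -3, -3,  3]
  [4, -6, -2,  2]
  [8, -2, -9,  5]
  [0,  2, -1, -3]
A Jordan chain for λ = -4 of length 2:
v_1 = (6, 4, 8, 0)ᵀ
v_2 = (1, 0, 0, 0)ᵀ

Let N = A − (-4)·I. We want v_2 with N^2 v_2 = 0 but N^1 v_2 ≠ 0; then v_{j-1} := N · v_j for j = 2, …, 2.

Pick v_2 = (1, 0, 0, 0)ᵀ.
Then v_1 = N · v_2 = (6, 4, 8, 0)ᵀ.

Sanity check: (A − (-4)·I) v_1 = (0, 0, 0, 0)ᵀ = 0. ✓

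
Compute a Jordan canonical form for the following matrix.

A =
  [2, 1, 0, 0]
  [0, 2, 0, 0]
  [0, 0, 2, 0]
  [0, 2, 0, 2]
J_2(2) ⊕ J_1(2) ⊕ J_1(2)

The characteristic polynomial is
  det(x·I − A) = x^4 - 8*x^3 + 24*x^2 - 32*x + 16 = (x - 2)^4

Eigenvalues and multiplicities (the geometric multiplicity of λ is n − rank(A − λI), which equals the number of Jordan blocks for λ):
  λ = 2: algebraic multiplicity = 4, geometric multiplicity = 3

Determining the block sizes for each eigenvalue:
  λ = 2: 3 blocks summing to 4 forces exactly one block of size 2 and the rest size 1 → block sizes [2, 1, 1]

Assembling the blocks gives a Jordan form
J =
  [2, 1, 0, 0]
  [0, 2, 0, 0]
  [0, 0, 2, 0]
  [0, 0, 0, 2]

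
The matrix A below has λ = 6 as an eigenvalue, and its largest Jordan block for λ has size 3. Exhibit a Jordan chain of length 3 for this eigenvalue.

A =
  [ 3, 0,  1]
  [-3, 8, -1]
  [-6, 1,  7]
A Jordan chain for λ = 6 of length 3:
v_1 = (3, 9, 9)ᵀ
v_2 = (-3, -3, -6)ᵀ
v_3 = (1, 0, 0)ᵀ

Let N = A − (6)·I. We want v_3 with N^3 v_3 = 0 but N^2 v_3 ≠ 0; then v_{j-1} := N · v_j for j = 3, …, 2.

Pick v_3 = (1, 0, 0)ᵀ.
Then v_2 = N · v_3 = (-3, -3, -6)ᵀ.
Then v_1 = N · v_2 = (3, 9, 9)ᵀ.

Sanity check: (A − (6)·I) v_1 = (0, 0, 0)ᵀ = 0. ✓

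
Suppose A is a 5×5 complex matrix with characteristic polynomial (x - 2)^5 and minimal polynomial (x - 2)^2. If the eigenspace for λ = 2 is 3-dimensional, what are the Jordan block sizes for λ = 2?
Block sizes for λ = 2: [2, 2, 1]

Step 1 — from the characteristic polynomial, algebraic multiplicity of λ = 2 is 5. From dim ker(A − (2)·I) = 3, there are exactly 3 Jordan blocks for λ = 2.
Step 2 — from the minimal polynomial, the factor (x − 2)^2 tells us the largest block for λ = 2 has size 2.
Step 3 — with total size 5, 3 blocks, and largest block 2, the block sizes (in nonincreasing order) are [2, 2, 1].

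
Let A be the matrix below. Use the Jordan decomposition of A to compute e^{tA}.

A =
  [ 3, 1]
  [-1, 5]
e^{tA} =
  [-t*exp(4*t) + exp(4*t), t*exp(4*t)]
  [-t*exp(4*t), t*exp(4*t) + exp(4*t)]

Strategy: write A = P · J · P⁻¹ where J is a Jordan canonical form, so e^{tA} = P · e^{tJ} · P⁻¹, and e^{tJ} can be computed block-by-block.

A has Jordan form
J =
  [4, 1]
  [0, 4]
(up to reordering of blocks).

Per-block formulas:
  For a 2×2 Jordan block J_2(4): exp(t · J_2(4)) = e^(4t)·(I + t·N), where N is the 2×2 nilpotent shift.

After assembling e^{tJ} and conjugating by P, we get:

e^{tA} =
  [-t*exp(4*t) + exp(4*t), t*exp(4*t)]
  [-t*exp(4*t), t*exp(4*t) + exp(4*t)]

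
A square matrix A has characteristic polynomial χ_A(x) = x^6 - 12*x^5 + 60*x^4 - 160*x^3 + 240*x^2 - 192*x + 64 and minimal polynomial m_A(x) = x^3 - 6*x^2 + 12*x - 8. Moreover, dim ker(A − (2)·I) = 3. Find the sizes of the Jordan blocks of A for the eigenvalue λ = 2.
Block sizes for λ = 2: [3, 2, 1]

Step 1 — from the characteristic polynomial, algebraic multiplicity of λ = 2 is 6. From dim ker(A − (2)·I) = 3, there are exactly 3 Jordan blocks for λ = 2.
Step 2 — from the minimal polynomial, the factor (x − 2)^3 tells us the largest block for λ = 2 has size 3.
Step 3 — with total size 6, 3 blocks, and largest block 3, the block sizes (in nonincreasing order) are [3, 2, 1].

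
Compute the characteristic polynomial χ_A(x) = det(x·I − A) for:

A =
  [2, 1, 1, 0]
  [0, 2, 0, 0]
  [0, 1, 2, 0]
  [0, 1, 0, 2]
x^4 - 8*x^3 + 24*x^2 - 32*x + 16

Expanding det(x·I − A) (e.g. by cofactor expansion or by noting that A is similar to its Jordan form J, which has the same characteristic polynomial as A) gives
  χ_A(x) = x^4 - 8*x^3 + 24*x^2 - 32*x + 16
which factors as (x - 2)^4. The eigenvalues (with algebraic multiplicities) are λ = 2 with multiplicity 4.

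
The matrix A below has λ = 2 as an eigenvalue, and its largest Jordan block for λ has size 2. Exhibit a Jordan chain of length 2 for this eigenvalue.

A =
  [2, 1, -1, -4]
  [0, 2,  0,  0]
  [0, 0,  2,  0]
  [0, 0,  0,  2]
A Jordan chain for λ = 2 of length 2:
v_1 = (1, 0, 0, 0)ᵀ
v_2 = (0, 1, 0, 0)ᵀ

Let N = A − (2)·I. We want v_2 with N^2 v_2 = 0 but N^1 v_2 ≠ 0; then v_{j-1} := N · v_j for j = 2, …, 2.

Pick v_2 = (0, 1, 0, 0)ᵀ.
Then v_1 = N · v_2 = (1, 0, 0, 0)ᵀ.

Sanity check: (A − (2)·I) v_1 = (0, 0, 0, 0)ᵀ = 0. ✓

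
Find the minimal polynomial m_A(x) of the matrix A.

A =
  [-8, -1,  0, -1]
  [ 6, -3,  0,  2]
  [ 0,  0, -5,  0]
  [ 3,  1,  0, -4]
x^2 + 10*x + 25

The characteristic polynomial is χ_A(x) = (x + 5)^4, so the eigenvalues are known. The minimal polynomial is
  m_A(x) = Π_λ (x − λ)^{k_λ}
where k_λ is the size of the *largest* Jordan block for λ (equivalently, the smallest k with (A − λI)^k v = 0 for every generalised eigenvector v of λ).

  λ = -5: largest Jordan block has size 2, contributing (x + 5)^2

So m_A(x) = (x + 5)^2 = x^2 + 10*x + 25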